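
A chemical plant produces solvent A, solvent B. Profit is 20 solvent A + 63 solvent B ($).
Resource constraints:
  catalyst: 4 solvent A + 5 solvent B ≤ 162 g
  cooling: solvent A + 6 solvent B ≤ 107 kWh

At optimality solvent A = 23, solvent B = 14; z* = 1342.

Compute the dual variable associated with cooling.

At the optimum: catalyst uses 162 of 162 (binding); cooling uses 107 of 107 (binding).
From A_Bᵀ y = c: 4·y_catalyst + 1·y_cooling = 20; 5·y_catalyst + 6·y_cooling = 63.
→ y_catalyst = 3 and y_cooling = 8.
Shadow price of cooling = 8.

8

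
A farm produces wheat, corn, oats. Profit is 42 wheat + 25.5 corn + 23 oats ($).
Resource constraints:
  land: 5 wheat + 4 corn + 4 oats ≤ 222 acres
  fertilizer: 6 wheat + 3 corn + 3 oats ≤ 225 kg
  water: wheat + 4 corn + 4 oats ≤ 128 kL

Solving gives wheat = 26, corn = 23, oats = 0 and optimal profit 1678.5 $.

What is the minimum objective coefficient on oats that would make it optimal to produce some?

At the optimum: land uses 222 of 222 (binding); fertilizer uses 225 of 225 (binding); water uses 118 of 128 (slack = 10).
Since water is not tight, its dual is 0.
Dual feasibility on the basic columns requires 5·y_land + 6·y_fertilizer = 42, 4·y_land + 3·y_fertilizer = 25.5.
→ y_land = 3 and y_fertilizer = 4.5.
oats enters the basis when its profit ≥ yᵀa₃ = 3·4 + 4.5·3 = 25.5.

25.5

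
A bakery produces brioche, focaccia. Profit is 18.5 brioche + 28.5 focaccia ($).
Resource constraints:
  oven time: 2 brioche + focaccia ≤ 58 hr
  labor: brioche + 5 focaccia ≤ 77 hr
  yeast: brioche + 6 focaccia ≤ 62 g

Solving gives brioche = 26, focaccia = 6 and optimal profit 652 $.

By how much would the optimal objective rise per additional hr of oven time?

At the optimum: oven time uses 58 of 58 (binding); labor uses 56 of 77 (slack = 21); yeast uses 62 of 62 (binding).
By complementary slackness, y = 0 for the non-binding constraint.
The binding rows give the dual system: 2·y_oven time + 1·y_yeast = 18.5 and 1·y_oven time + 6·y_yeast = 28.5.
Solving: y_oven time = 7.5, y_yeast = 3.5.
Shadow price of oven time = 7.5.

7.5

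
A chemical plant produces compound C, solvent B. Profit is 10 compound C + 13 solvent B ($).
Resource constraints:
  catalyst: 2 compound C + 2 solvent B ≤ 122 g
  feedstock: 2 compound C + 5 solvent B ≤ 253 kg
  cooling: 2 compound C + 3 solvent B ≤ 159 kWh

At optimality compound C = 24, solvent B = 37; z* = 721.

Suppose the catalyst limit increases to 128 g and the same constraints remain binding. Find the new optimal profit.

733

At the optimum: catalyst uses 122 of 122 (binding); feedstock uses 233 of 253 (slack = 20); cooling uses 159 of 159 (binding).
Slack constraints have shadow price 0 (complementary slackness).
From A_Bᵀ y = c: 2·y_catalyst + 2·y_cooling = 10; 2·y_catalyst + 3·y_cooling = 13.
Solving: y_catalyst = 2, y_cooling = 3.
Δz = y_catalyst·Δb = 2 × (6) = 12, so new z* = 721 + 12 = 733.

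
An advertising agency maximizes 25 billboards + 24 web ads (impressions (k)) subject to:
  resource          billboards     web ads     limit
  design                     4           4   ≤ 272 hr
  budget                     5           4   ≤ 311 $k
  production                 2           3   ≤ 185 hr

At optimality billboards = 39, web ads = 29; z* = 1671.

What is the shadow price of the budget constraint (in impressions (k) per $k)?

1

At the optimum: design uses 272 of 272 (binding); budget uses 311 of 311 (binding); production uses 165 of 185 (slack = 20).
By complementary slackness, y = 0 for the non-binding constraint.
Dual feasibility on the basic columns requires 4·y_design + 5·y_budget = 25, 4·y_design + 4·y_budget = 24.
This yields shadow prices y_design = 5, y_budget = 1.
Shadow price of budget = 1.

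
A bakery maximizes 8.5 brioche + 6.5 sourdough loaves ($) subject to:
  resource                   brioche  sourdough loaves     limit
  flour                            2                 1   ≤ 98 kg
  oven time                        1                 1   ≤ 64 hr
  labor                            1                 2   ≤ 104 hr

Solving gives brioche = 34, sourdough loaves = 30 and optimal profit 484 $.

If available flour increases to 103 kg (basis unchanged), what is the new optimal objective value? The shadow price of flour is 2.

494

Δb = 5, so new z* = 484 + (2)·(5) = 484 + 10 = 494.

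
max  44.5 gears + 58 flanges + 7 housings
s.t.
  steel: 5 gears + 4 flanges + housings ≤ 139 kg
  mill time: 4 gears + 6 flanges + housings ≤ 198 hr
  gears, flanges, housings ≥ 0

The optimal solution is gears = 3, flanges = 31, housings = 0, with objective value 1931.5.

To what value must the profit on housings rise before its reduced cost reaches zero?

10.5

Both steel and mill time are binding at x*.
The binding rows give the dual system: 5·y_steel + 4·y_mill time = 44.5 and 4·y_steel + 6·y_mill time = 58.
Solving: y_steel = 2.5, y_mill time = 8.
housings enters the basis when its profit ≥ yᵀa₃ = 2.5·1 + 8·1 = 10.5.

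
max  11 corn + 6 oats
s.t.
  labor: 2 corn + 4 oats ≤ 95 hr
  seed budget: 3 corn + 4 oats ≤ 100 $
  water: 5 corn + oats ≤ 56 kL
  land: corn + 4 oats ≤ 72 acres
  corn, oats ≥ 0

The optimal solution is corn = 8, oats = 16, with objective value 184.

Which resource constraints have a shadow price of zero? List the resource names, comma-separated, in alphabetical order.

labor, seed budget

labor: 80/95 (slack 15)
seed budget: 88/100 (slack 12)
water: 56/56 (binding)
land: 72/72 (binding)
By complementary slackness, a constraint with positive slack has shadow price 0 → labor, seed budget.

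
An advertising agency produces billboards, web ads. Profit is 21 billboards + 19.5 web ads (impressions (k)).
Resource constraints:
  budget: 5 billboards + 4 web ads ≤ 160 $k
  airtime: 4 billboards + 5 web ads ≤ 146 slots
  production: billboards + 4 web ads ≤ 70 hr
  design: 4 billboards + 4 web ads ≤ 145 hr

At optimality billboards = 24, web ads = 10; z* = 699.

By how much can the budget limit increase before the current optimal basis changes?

Binding constraints: budget, airtime. The basis is B = [[5,4],[4,5]] with det 9.
Per unit increase in budget, x* moves by d = (0.5556, -0.4444).
The basis stays optimal until design becomes binding; allowable increase = 20.25 $k.

20.25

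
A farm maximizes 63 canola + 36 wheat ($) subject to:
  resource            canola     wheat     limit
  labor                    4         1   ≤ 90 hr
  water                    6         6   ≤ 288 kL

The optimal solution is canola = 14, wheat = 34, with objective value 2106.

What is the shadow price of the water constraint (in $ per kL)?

4.5

At the optimum: labor uses 90 of 90 (binding); water uses 288 of 288 (binding).
Dual feasibility on the basic columns requires 4·y_labor + 6·y_water = 63, 1·y_labor + 6·y_water = 36.
This yields shadow prices y_labor = 9, y_water = 4.5.
Shadow price of water = 4.5.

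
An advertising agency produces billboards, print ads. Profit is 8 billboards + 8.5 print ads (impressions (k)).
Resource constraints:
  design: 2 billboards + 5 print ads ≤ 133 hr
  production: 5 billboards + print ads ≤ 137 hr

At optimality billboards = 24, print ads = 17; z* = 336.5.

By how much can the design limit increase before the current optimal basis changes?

Binding constraints: design, production. The basis is B = [[2,5],[5,1]] with det -23.
Per unit increase in design, x* moves by d = (-0.0435, 0.2174).
The basis stays optimal until billboards reaches 0; allowable increase = 552 hr.

552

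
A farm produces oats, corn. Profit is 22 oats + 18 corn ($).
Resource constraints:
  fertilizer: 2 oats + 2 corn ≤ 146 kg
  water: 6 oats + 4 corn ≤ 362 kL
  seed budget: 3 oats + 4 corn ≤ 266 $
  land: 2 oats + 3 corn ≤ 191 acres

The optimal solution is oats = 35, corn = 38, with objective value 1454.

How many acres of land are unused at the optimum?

7

land used = 2·35 + 3·38 = 184; slack = 191 − 184 = 7.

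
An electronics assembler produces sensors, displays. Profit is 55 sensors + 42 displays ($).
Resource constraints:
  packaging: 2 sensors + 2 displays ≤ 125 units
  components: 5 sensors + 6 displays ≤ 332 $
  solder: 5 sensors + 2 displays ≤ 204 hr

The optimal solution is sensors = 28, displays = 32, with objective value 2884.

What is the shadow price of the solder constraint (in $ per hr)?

6

At the optimum: packaging uses 120 of 125 (slack = 5); components uses 332 of 332 (binding); solder uses 204 of 204 (binding).
Slack constraints have shadow price 0 (complementary slackness).
Dual feasibility on the basic columns requires 5·y_components + 5·y_solder = 55, 6·y_components + 2·y_solder = 42.
→ y_components = 5 and y_solder = 6.
Shadow price of solder = 6.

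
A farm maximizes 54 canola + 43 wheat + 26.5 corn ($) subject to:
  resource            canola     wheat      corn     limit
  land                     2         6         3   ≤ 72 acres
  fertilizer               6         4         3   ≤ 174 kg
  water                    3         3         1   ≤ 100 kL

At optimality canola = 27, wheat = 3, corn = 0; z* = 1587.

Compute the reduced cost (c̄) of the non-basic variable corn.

-3.5

At the optimum: land uses 72 of 72 (binding); fertilizer uses 174 of 174 (binding); water uses 90 of 100 (slack = 10).
Slack constraints have shadow price 0 (complementary slackness).
The binding rows give the dual system: 2·y_land + 6·y_fertilizer = 54 and 6·y_land + 4·y_fertilizer = 43.
Solving: y_land = 1.5, y_fertilizer = 8.5.
Reduced cost of corn: c₃ − yᵀa₃ = 26.5 − (1.5·3 + 8.5·3) = 26.5 − 30 = -3.5.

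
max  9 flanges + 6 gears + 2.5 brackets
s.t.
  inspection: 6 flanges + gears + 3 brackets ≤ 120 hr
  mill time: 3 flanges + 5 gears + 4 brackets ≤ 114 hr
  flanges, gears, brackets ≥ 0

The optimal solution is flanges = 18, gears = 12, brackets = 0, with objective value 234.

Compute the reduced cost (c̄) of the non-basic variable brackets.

-4.5

At the optimum: inspection uses 120 of 120 (binding); mill time uses 114 of 114 (binding).
The binding rows give the dual system: 6·y_inspection + 3·y_mill time = 9 and 1·y_inspection + 5·y_mill time = 6.
This yields shadow prices y_inspection = 1, y_mill time = 1.
Reduced cost of brackets: c₃ − yᵀa₃ = 2.5 − (1·3 + 1·4) = 2.5 − 7 = -4.5.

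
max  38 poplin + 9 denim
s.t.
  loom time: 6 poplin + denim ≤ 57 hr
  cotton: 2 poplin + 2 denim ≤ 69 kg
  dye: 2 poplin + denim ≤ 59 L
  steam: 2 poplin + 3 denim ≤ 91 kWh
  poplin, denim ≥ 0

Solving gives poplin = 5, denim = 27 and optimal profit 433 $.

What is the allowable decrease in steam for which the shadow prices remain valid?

Binding constraints: loom time, steam. The basis is B = [[6,1],[2,3]] with det 16.
Per unit decrease in steam, x* moves by d = (0.0625, -0.375).
The basis stays optimal until denim reaches 0; allowable decrease = 72 kWh.

72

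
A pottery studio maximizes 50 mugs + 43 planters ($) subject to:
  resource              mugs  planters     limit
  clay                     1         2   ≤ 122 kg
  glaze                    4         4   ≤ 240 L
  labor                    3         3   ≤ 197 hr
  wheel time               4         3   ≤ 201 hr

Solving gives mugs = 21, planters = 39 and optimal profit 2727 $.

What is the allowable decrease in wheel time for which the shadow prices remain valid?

Binding constraints: glaze, wheel time. The basis is B = [[4,4],[4,3]] with det -4.
Per unit decrease in wheel time, x* moves by d = (-1, 1).
The basis stays optimal until mugs reaches 0; allowable decrease = 21 hr.

21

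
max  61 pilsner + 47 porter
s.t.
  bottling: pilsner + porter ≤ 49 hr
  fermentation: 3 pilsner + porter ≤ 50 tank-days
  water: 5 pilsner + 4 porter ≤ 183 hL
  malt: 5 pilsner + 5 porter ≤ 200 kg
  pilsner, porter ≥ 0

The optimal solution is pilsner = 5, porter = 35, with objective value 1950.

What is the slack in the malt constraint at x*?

0

malt used = 5·5 + 5·35 = 200; slack = 200 − 200 = 0.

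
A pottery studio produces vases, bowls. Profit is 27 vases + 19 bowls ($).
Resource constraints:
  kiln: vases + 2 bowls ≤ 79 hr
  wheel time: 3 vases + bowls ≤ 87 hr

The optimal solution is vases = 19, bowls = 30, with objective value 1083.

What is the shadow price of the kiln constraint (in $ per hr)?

Both kiln and wheel time are binding at x*.
The binding rows give the dual system: 1·y_kiln + 3·y_wheel time = 27 and 2·y_kiln + 1·y_wheel time = 19.
Solving: y_kiln = 6, y_wheel time = 7.
Shadow price of kiln = 6.

6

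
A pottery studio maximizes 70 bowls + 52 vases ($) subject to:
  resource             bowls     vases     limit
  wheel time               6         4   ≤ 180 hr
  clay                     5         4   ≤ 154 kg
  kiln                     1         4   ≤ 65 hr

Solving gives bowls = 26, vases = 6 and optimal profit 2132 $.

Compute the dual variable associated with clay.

At the optimum: wheel time uses 180 of 180 (binding); clay uses 154 of 154 (binding); kiln uses 50 of 65 (slack = 15).
By complementary slackness, y = 0 for the non-binding constraint.
The binding rows give the dual system: 6·y_wheel time + 5·y_clay = 70 and 4·y_wheel time + 4·y_clay = 52.
→ y_wheel time = 5 and y_clay = 8.
Shadow price of clay = 8.

8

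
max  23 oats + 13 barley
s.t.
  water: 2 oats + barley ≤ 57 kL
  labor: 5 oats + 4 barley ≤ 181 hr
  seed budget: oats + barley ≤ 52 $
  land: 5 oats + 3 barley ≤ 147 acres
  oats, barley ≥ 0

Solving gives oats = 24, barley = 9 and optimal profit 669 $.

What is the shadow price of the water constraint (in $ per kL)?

Check each constraint at x*: water 57/57 (tight); labor 156/181 (slack 25); seed budget 33/52 (slack 19); land 147/147 (tight).
By complementary slackness, y = 0 for the non-binding constraints.
Dual feasibility on the basic columns requires 2·y_water + 5·y_land = 23, 1·y_water + 3·y_land = 13.
This yields shadow prices y_water = 4, y_land = 3.
Shadow price of water = 4.

4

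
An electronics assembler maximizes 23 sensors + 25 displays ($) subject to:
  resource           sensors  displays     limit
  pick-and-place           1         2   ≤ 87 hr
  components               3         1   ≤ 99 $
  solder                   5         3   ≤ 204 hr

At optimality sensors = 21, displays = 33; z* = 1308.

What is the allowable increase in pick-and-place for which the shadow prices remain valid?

Binding constraints: pick-and-place, solder. The basis is B = [[1,2],[5,3]] with det -7.
Per unit increase in pick-and-place, x* moves by d = (-0.4286, 0.7143).
The basis stays optimal until sensors reaches 0; allowable increase = 49 hr.

49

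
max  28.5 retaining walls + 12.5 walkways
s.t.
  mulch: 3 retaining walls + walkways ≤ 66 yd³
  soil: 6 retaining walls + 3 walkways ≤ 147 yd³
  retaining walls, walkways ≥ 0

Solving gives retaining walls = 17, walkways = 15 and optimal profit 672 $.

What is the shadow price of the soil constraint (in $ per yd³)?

Both mulch and soil are binding at x*.
From A_Bᵀ y = c: 3·y_mulch + 6·y_soil = 28.5; 1·y_mulch + 3·y_soil = 12.5.
This yields shadow prices y_mulch = 3.5, y_soil = 3.
Shadow price of soil = 3.

3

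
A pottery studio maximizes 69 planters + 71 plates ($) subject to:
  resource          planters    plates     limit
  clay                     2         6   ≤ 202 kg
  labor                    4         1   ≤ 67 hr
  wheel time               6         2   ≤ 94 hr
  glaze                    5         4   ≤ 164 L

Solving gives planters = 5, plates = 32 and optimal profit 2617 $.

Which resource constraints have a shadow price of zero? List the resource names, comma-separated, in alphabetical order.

glaze, labor

clay: 202/202 (binding)
labor: 52/67 (slack 15)
wheel time: 94/94 (binding)
glaze: 153/164 (slack 11)
By complementary slackness, a constraint with positive slack has shadow price 0 → glaze, labor.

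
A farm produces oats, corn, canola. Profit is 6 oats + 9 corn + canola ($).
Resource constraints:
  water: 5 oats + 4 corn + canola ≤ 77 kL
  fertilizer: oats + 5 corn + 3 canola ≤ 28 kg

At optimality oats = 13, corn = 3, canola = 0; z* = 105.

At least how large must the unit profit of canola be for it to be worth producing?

4

At the optimum: water uses 77 of 77 (binding); fertilizer uses 28 of 28 (binding).
Dual feasibility on the basic columns requires 5·y_water + 1·y_fertilizer = 6, 4·y_water + 5·y_fertilizer = 9.
This yields shadow prices y_water = 1, y_fertilizer = 1.
canola enters the basis when its profit ≥ yᵀa₃ = 1·1 + 1·3 = 4.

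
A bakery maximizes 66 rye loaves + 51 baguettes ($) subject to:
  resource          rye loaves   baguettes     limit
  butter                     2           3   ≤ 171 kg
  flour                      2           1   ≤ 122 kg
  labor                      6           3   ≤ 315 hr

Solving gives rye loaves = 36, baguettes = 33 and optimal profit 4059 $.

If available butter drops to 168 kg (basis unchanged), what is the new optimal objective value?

Check each constraint at x*: butter 171/171 (tight); flour 105/122 (slack 17); labor 315/315 (tight).
Since flour is not tight, its dual is 0.
From A_Bᵀ y = c: 2·y_butter + 6·y_labor = 66; 3·y_butter + 3·y_labor = 51.
This yields shadow prices y_butter = 9, y_labor = 8.
Δz = y_butter·Δb = 9 × (-3) = -27, so new z* = 4059 − 27 = 4032.

4032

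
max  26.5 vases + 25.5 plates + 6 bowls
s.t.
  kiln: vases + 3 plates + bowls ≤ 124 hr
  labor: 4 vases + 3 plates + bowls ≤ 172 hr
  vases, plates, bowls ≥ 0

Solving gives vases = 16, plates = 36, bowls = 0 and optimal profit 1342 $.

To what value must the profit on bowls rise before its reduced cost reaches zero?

8.5

At the optimum: kiln uses 124 of 124 (binding); labor uses 172 of 172 (binding).
The binding rows give the dual system: 1·y_kiln + 4·y_labor = 26.5 and 3·y_kiln + 3·y_labor = 25.5.
→ y_kiln = 2.5 and y_labor = 6.
bowls enters the basis when its profit ≥ yᵀa₃ = 2.5·1 + 6·1 = 8.5.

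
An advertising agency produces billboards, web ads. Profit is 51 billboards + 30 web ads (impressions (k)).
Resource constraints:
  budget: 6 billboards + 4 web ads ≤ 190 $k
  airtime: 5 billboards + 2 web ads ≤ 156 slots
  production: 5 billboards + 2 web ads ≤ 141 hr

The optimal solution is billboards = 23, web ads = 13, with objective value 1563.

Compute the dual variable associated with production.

Check each constraint at x*: budget 190/190 (tight); airtime 141/156 (slack 15); production 141/141 (tight).
Slack constraints have shadow price 0 (complementary slackness).
The binding rows give the dual system: 6·y_budget + 5·y_production = 51 and 4·y_budget + 2·y_production = 30.
Solving: y_budget = 6, y_production = 3.
Shadow price of production = 3.

3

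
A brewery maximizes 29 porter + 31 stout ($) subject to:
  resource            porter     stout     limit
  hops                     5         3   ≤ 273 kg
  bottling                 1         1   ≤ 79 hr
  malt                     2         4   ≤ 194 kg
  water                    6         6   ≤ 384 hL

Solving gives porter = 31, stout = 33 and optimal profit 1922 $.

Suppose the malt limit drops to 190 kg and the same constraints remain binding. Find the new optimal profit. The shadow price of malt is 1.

Δb = -4, so new z* = 1922 + (1)·(-4) = 1922 − 4 = 1918.

1918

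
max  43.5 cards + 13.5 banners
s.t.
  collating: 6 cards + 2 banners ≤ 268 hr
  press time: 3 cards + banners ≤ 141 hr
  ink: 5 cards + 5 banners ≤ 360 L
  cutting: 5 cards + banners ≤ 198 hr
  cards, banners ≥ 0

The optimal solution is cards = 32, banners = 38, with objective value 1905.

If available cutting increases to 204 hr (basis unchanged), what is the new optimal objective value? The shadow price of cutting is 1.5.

Δb = 6, so new z* = 1905 + (1.5)·(6) = 1905 + 9 = 1914.

1914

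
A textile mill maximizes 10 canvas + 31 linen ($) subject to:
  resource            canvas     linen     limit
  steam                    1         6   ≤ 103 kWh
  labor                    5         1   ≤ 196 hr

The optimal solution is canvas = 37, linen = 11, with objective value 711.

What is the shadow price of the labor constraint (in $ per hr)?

1

At the optimum: steam uses 103 of 103 (binding); labor uses 196 of 196 (binding).
From A_Bᵀ y = c: 1·y_steam + 5·y_labor = 10; 6·y_steam + 1·y_labor = 31.
This yields shadow prices y_steam = 5, y_labor = 1.
Shadow price of labor = 1.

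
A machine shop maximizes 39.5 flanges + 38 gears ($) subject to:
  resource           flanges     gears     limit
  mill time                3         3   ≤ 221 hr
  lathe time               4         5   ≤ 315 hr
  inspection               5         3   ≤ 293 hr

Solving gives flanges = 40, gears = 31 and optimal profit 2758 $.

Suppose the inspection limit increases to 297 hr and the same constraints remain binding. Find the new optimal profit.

Binding: lathe time and inspection. Non-binding: mill time (8 unused).
Since mill time is not tight, its dual is 0.
Dual feasibility on the basic columns requires 4·y_lathe time + 5·y_inspection = 39.5, 5·y_lathe time + 3·y_inspection = 38.
→ y_lathe time = 5.5 and y_inspection = 3.5.
Δz = y_inspection·Δb = 3.5 × (4) = 14, so new z* = 2758 + 14 = 2772.

2772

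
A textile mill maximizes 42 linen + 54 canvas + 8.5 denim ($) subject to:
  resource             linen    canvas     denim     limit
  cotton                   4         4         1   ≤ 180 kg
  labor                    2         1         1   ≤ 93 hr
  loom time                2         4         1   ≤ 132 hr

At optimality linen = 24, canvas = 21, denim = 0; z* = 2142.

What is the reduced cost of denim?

-5

At the optimum: cotton uses 180 of 180 (binding); labor uses 69 of 93 (slack = 24); loom time uses 132 of 132 (binding).
By complementary slackness, y = 0 for the non-binding constraint.
Dual feasibility on the basic columns requires 4·y_cotton + 2·y_loom time = 42, 4·y_cotton + 4·y_loom time = 54.
This yields shadow prices y_cotton = 7.5, y_loom time = 6.
Reduced cost of denim: c₃ − yᵀa₃ = 8.5 − (7.5·1 + 6·1) = 8.5 − 13.5 = -5.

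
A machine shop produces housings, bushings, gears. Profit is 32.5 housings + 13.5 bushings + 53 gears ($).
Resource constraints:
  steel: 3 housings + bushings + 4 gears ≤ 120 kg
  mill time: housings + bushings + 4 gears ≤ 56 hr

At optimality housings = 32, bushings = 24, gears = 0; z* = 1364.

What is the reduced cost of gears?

Both steel and mill time are binding at x*.
Dual feasibility on the basic columns requires 3·y_steel + 1·y_mill time = 32.5, 1·y_steel + 1·y_mill time = 13.5.
This yields shadow prices y_steel = 9.5, y_mill time = 4.
Reduced cost of gears: c₃ − yᵀa₃ = 53 − (9.5·4 + 4·4) = 53 − 54 = -1.

-1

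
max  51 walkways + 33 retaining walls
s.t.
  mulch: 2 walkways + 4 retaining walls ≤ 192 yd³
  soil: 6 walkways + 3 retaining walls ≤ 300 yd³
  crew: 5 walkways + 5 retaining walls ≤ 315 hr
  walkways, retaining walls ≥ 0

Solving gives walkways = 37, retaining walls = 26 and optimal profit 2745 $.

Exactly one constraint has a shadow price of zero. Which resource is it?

mulch: 178/192 (slack 14)
soil: 300/300 (binding)
crew: 315/315 (binding)
By complementary slackness, a constraint with positive slack has shadow price 0 → mulch.

mulch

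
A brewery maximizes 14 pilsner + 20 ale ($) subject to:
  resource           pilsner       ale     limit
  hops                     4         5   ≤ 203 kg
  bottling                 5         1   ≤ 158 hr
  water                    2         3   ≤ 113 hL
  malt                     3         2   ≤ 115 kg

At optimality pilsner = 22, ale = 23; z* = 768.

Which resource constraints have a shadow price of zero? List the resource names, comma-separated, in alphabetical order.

hops: 203/203 (binding)
bottling: 133/158 (slack 25)
water: 113/113 (binding)
malt: 112/115 (slack 3)
By complementary slackness, a constraint with positive slack has shadow price 0 → bottling, malt.

bottling, malt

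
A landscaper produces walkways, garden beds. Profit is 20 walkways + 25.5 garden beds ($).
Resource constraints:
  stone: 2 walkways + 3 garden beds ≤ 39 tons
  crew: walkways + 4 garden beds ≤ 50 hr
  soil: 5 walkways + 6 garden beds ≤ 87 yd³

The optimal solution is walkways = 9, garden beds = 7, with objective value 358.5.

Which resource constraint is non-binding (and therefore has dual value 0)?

crew

stone: 39/39 (binding)
crew: 37/50 (slack 13)
soil: 87/87 (binding)
By complementary slackness, a constraint with positive slack has shadow price 0 → crew.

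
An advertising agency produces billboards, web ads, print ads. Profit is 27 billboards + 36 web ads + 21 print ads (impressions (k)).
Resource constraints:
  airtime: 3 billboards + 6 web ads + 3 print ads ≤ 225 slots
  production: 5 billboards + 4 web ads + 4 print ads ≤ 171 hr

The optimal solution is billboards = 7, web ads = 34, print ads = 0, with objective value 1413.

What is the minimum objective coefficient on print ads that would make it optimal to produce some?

24

Check each constraint at x*: airtime 225/225 (tight); production 171/171 (tight).
From A_Bᵀ y = c: 3·y_airtime + 5·y_production = 27; 6·y_airtime + 4·y_production = 36.
→ y_airtime = 4 and y_production = 3.
print ads enters the basis when its profit ≥ yᵀa₃ = 4·3 + 3·4 = 24.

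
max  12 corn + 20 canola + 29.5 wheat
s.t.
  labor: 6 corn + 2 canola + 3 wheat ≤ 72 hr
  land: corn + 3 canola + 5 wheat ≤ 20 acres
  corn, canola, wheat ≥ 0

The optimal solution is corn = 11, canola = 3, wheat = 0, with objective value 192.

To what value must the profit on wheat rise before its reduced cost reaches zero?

33

Both labor and land are binding at x*.
Dual feasibility on the basic columns requires 6·y_labor + 1·y_land = 12, 2·y_labor + 3·y_land = 20.
→ y_labor = 1 and y_land = 6.
wheat enters the basis when its profit ≥ yᵀa₃ = 1·3 + 6·5 = 33.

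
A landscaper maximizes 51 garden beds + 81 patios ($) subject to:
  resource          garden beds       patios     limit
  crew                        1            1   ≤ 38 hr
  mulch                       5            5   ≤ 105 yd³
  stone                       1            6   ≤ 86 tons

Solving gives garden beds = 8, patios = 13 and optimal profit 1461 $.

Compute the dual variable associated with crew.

0

Check each constraint at x*: crew 21/38 (slack 17); mulch 105/105 (tight); stone 86/86 (tight).
By complementary slackness, y = 0 for the non-binding constraint.
Dual feasibility on the basic columns requires 5·y_mulch + 1·y_stone = 51, 5·y_mulch + 6·y_stone = 81.
→ y_mulch = 9 and y_stone = 6.
Shadow price of crew = 0.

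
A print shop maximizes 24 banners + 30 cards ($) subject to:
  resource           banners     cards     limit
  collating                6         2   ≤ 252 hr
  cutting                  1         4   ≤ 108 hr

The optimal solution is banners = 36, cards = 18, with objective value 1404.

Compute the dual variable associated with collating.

Both collating and cutting are binding at x*.
Dual feasibility on the basic columns requires 6·y_collating + 1·y_cutting = 24, 2·y_collating + 4·y_cutting = 30.
→ y_collating = 3 and y_cutting = 6.
Shadow price of collating = 3.

3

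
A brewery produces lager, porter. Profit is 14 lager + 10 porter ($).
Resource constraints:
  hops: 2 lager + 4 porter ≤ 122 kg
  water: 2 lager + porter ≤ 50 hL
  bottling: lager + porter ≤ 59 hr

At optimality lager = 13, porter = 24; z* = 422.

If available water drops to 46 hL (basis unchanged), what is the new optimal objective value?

398

Binding: hops and water. Non-binding: bottling (22 unused).
Slack constraints have shadow price 0 (complementary slackness).
From A_Bᵀ y = c: 2·y_hops + 2·y_water = 14; 4·y_hops + 1·y_water = 10.
→ y_hops = 1 and y_water = 6.
Δz = y_water·Δb = 6 × (-4) = -24, so new z* = 422 − 24 = 398.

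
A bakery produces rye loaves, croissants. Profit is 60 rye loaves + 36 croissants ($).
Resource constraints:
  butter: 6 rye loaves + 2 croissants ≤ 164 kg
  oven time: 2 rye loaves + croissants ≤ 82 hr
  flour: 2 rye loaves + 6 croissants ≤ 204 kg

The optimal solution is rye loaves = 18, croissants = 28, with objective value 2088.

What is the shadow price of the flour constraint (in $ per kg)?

Check each constraint at x*: butter 164/164 (tight); oven time 64/82 (slack 18); flour 204/204 (tight).
By complementary slackness, y = 0 for the non-binding constraint.
Dual feasibility on the basic columns requires 6·y_butter + 2·y_flour = 60, 2·y_butter + 6·y_flour = 36.
This yields shadow prices y_butter = 9, y_flour = 3.
Shadow price of flour = 3.

3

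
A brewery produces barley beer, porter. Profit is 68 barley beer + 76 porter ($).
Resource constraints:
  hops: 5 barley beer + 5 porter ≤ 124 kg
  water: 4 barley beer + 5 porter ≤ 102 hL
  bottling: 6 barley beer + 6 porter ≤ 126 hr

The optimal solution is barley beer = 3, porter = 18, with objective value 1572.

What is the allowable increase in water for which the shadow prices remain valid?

Binding constraints: water, bottling. The basis is B = [[4,5],[6,6]] with det -6.
Per unit increase in water, x* moves by d = (-1, 1).
The basis stays optimal until barley beer reaches 0; allowable increase = 3 hL.

3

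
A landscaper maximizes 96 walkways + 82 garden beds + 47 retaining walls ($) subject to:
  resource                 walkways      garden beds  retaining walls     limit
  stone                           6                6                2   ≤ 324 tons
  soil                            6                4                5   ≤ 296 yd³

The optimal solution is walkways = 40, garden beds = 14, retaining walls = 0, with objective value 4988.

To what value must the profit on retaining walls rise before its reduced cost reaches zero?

Check each constraint at x*: stone 324/324 (tight); soil 296/296 (tight).
The binding rows give the dual system: 6·y_stone + 6·y_soil = 96 and 6·y_stone + 4·y_soil = 82.
→ y_stone = 9 and y_soil = 7.
retaining walls enters the basis when its profit ≥ yᵀa₃ = 9·2 + 7·5 = 53.

53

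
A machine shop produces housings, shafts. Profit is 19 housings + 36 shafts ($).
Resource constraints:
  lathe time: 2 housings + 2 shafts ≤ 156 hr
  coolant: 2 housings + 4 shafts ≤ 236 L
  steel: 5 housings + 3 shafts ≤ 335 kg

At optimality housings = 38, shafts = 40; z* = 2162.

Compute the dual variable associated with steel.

0

At the optimum: lathe time uses 156 of 156 (binding); coolant uses 236 of 236 (binding); steel uses 310 of 335 (slack = 25).
Since steel is not tight, its dual is 0.
From A_Bᵀ y = c: 2·y_lathe time + 2·y_coolant = 19; 2·y_lathe time + 4·y_coolant = 36.
This yields shadow prices y_lathe time = 1, y_coolant = 8.5.
Shadow price of steel = 0.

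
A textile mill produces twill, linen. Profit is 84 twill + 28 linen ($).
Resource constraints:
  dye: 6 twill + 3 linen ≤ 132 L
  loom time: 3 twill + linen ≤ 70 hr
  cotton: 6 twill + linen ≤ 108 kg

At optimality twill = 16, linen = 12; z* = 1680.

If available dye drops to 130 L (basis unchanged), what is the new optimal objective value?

1666

Binding: dye and cotton. Non-binding: loom time (10 unused).
Slack constraints have shadow price 0 (complementary slackness).
From A_Bᵀ y = c: 6·y_dye + 6·y_cotton = 84; 3·y_dye + 1·y_cotton = 28.
Solving: y_dye = 7, y_cotton = 7.
Δz = y_dye·Δb = 7 × (-2) = -14, so new z* = 1680 − 14 = 1666.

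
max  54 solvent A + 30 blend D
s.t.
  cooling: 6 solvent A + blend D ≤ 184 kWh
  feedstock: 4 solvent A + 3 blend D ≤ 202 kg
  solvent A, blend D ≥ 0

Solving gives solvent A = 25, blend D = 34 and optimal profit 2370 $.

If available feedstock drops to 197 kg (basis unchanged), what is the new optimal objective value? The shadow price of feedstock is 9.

2325

Δb = -5, so new z* = 2370 + (9)·(-5) = 2370 − 45 = 2325.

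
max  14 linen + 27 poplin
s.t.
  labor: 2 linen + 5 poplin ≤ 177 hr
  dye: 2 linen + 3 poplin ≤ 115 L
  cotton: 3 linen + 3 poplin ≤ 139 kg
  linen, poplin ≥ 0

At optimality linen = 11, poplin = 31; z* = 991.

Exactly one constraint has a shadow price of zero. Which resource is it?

labor: 177/177 (binding)
dye: 115/115 (binding)
cotton: 126/139 (slack 13)
By complementary slackness, a constraint with positive slack has shadow price 0 → cotton.

cotton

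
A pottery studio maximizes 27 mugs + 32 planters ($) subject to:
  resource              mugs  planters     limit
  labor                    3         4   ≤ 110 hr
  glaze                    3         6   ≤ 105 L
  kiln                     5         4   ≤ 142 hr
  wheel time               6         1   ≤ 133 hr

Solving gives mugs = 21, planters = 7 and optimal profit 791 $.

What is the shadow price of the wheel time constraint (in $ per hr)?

At the optimum: labor uses 91 of 110 (slack = 19); glaze uses 105 of 105 (binding); kiln uses 133 of 142 (slack = 9); wheel time uses 133 of 133 (binding).
Since labor, kiln are not tight, their duals are 0.
The binding rows give the dual system: 3·y_glaze + 6·y_wheel time = 27 and 6·y_glaze + 1·y_wheel time = 32.
This yields shadow prices y_glaze = 5, y_wheel time = 2.
Shadow price of wheel time = 2.

2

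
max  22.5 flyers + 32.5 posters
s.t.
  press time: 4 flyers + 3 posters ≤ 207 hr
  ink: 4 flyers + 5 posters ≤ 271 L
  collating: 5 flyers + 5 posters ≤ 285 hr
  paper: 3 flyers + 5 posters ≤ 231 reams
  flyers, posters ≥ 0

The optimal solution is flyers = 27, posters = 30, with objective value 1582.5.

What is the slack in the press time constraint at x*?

press time used = 4·27 + 3·30 = 198; slack = 207 − 198 = 9.

9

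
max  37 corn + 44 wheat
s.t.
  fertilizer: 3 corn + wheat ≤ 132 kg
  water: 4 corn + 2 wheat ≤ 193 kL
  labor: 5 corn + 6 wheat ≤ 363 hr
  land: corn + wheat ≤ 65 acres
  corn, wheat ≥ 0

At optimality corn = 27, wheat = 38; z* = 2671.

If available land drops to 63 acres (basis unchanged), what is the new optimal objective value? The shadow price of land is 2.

2667

Δb = -2, so new z* = 2671 + (2)·(-2) = 2671 − 4 = 2667.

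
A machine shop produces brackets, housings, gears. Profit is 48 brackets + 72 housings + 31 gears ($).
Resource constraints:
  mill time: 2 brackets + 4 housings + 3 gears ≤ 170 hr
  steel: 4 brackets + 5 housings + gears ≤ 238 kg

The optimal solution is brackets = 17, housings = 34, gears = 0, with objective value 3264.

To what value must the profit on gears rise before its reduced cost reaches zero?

32

At the optimum: mill time uses 170 of 170 (binding); steel uses 238 of 238 (binding).
From A_Bᵀ y = c: 2·y_mill time + 4·y_steel = 48; 4·y_mill time + 5·y_steel = 72.
Solving: y_mill time = 8, y_steel = 8.
gears enters the basis when its profit ≥ yᵀa₃ = 8·3 + 8·1 = 32.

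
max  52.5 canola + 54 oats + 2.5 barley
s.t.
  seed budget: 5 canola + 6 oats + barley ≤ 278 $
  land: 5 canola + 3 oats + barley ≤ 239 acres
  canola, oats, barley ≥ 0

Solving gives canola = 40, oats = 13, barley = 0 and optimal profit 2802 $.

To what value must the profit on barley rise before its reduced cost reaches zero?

Check each constraint at x*: seed budget 278/278 (tight); land 239/239 (tight).
The binding rows give the dual system: 5·y_seed budget + 5·y_land = 52.5 and 6·y_seed budget + 3·y_land = 54.
This yields shadow prices y_seed budget = 7.5, y_land = 3.
barley enters the basis when its profit ≥ yᵀa₃ = 7.5·1 + 3·1 = 10.5.

10.5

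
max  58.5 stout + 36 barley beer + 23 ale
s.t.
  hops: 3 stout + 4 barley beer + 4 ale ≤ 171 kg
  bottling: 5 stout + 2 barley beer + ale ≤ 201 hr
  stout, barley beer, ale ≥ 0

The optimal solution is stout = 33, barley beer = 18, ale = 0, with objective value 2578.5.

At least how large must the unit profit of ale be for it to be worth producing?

27

At the optimum: hops uses 171 of 171 (binding); bottling uses 201 of 201 (binding).
From A_Bᵀ y = c: 3·y_hops + 5·y_bottling = 58.5; 4·y_hops + 2·y_bottling = 36.
Solving: y_hops = 4.5, y_bottling = 9.
ale enters the basis when its profit ≥ yᵀa₃ = 4.5·4 + 9·1 = 27.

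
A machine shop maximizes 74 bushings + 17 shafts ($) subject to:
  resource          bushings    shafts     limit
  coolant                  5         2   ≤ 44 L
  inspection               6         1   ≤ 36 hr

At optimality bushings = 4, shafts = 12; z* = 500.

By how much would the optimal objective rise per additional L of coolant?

At the optimum: coolant uses 44 of 44 (binding); inspection uses 36 of 36 (binding).
From A_Bᵀ y = c: 5·y_coolant + 6·y_inspection = 74; 2·y_coolant + 1·y_inspection = 17.
This yields shadow prices y_coolant = 4, y_inspection = 9.
Shadow price of coolant = 4.

4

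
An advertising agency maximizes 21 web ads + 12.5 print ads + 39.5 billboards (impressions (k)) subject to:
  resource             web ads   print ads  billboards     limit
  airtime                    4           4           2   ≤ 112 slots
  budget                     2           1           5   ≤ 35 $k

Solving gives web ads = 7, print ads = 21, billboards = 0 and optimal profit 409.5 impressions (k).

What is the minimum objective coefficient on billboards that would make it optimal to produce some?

Both airtime and budget are binding at x*.
The binding rows give the dual system: 4·y_airtime + 2·y_budget = 21 and 4·y_airtime + 1·y_budget = 12.5.
This yields shadow prices y_airtime = 1, y_budget = 8.5.
billboards enters the basis when its profit ≥ yᵀa₃ = 1·2 + 8.5·5 = 44.5.

44.5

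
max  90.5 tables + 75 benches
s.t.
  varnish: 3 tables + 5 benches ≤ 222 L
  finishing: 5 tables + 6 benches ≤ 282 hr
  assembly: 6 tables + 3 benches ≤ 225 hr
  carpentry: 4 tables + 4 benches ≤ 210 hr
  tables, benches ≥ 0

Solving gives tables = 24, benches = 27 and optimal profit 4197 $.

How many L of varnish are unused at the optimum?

15

varnish used = 3·24 + 5·27 = 207; slack = 222 − 207 = 15.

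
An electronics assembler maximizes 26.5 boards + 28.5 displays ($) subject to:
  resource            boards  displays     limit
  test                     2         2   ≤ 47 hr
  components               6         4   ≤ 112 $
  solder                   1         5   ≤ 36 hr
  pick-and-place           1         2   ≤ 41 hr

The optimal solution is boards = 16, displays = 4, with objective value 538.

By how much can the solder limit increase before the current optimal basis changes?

45.5

Binding constraints: components, solder. The basis is B = [[6,4],[1,5]] with det 26.
Per unit increase in solder, x* moves by d = (-0.1538, 0.2308).
The basis stays optimal until test becomes binding; allowable increase = 45.5 hr.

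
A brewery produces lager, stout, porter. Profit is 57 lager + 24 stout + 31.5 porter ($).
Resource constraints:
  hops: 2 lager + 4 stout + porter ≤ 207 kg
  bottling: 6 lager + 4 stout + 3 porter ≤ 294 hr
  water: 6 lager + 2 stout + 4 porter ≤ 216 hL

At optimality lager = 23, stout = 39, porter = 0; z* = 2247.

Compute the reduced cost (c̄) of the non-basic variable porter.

Check each constraint at x*: hops 202/207 (slack 5); bottling 294/294 (tight); water 216/216 (tight).
Since hops is not tight, its dual is 0.
The binding rows give the dual system: 6·y_bottling + 6·y_water = 57 and 4·y_bottling + 2·y_water = 24.
→ y_bottling = 2.5 and y_water = 7.
Reduced cost of porter: c₃ − yᵀa₃ = 31.5 − (2.5·3 + 7·4) = 31.5 − 35.5 = -4.

-4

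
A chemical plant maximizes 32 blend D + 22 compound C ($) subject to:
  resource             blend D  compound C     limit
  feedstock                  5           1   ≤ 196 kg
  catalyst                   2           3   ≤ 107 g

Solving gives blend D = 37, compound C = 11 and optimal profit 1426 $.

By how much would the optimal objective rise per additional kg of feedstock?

4

At the optimum: feedstock uses 196 of 196 (binding); catalyst uses 107 of 107 (binding).
From A_Bᵀ y = c: 5·y_feedstock + 2·y_catalyst = 32; 1·y_feedstock + 3·y_catalyst = 22.
→ y_feedstock = 4 and y_catalyst = 6.
Shadow price of feedstock = 4.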